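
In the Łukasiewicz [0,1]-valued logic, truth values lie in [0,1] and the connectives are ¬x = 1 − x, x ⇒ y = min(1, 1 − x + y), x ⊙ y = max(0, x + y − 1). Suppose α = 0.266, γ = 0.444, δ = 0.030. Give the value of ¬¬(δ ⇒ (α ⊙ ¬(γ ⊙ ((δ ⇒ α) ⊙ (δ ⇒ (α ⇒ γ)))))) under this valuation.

0.970

δ ⇒ α = min(1, 1 − 0.030 + 0.266) = min(1, 1.236) = 1.000
α ⇒ γ = min(1, 1 − 0.266 + 0.444) = min(1, 1.178) = 1.000
δ ⇒ (α ⇒ γ) = min(1, 1 − 0.030 + 1.000) = min(1, 1.970) = 1.000
(δ ⇒ α) ⊙ (δ ⇒ (α ⇒ γ)) = max(0, 1.000 + 1.000 − 1) = max(0, 1.000) = 1.000
γ ⊙ ((δ ⇒ α) ⊙ (δ ⇒ (α ⇒ γ))) = max(0, 0.444 + 1.000 − 1) = max(0, 0.444) = 0.444
¬(γ ⊙ ((δ ⇒ α) ⊙ (δ ⇒ (α ⇒ γ)))) = 1 − 0.444 = 0.556
α ⊙ ¬(γ ⊙ ((δ ⇒ α) ⊙ (δ ⇒ (α ⇒ γ)))) = max(0, 0.266 + 0.556 − 1) = max(0, -0.178) = 0.000
δ ⇒ (α ⊙ ¬(γ ⊙ ((δ ⇒ α) ⊙ (δ ⇒ (α ⇒ γ))))) = min(1, 1 − 0.030 + 0.000) = min(1, 0.970) = 0.970
¬(δ ⇒ (α ⊙ ¬(γ ⊙ ((δ ⇒ α) ⊙ (δ ⇒ (α ⇒ γ)))))) = 1 − 0.970 = 0.030
¬¬(δ ⇒ (α ⊙ ¬(γ ⊙ ((δ ⇒ α) ⊙ (δ ⇒ (α ⇒ γ)))))) = 1 − 0.030 = 0.970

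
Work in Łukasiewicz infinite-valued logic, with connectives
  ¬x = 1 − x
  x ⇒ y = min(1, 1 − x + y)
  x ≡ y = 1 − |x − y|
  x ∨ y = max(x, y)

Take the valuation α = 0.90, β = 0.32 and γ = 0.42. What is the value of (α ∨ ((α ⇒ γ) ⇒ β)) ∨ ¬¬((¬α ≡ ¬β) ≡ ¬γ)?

0.90

α ⇒ γ = min(1, 1 − 0.90 + 0.42) = min(1, 0.52) = 0.52
(α ⇒ γ) ⇒ β = min(1, 1 − 0.52 + 0.32) = min(1, 0.80) = 0.80
α ∨ ((α ⇒ γ) ⇒ β) = max(0.90, 0.80) = 0.90
¬α = 1 − 0.90 = 0.10
¬β = 1 − 0.32 = 0.68
¬α ≡ ¬β = 1 − |0.10 − 0.68| = 1 − 0.58 = 0.42
¬γ = 1 − 0.42 = 0.58
(¬α ≡ ¬β) ≡ ¬γ = 1 − |0.42 − 0.58| = 1 − 0.16 = 0.84
¬((¬α ≡ ¬β) ≡ ¬γ) = 1 − 0.84 = 0.16
¬¬((¬α ≡ ¬β) ≡ ¬γ) = 1 − 0.16 = 0.84
(α ∨ ((α ⇒ γ) ⇒ β)) ∨ ¬¬((¬α ≡ ¬β) ≡ ¬γ) = max(0.90, 0.84) = 0.90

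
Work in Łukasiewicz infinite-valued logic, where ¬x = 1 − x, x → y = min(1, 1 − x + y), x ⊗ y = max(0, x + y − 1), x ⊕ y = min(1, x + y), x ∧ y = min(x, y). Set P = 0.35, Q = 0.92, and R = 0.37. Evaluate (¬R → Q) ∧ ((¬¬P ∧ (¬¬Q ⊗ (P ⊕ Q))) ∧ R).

¬R = 1 − 0.37 = 0.63
¬R → Q = min(1, 1 − 0.63 + 0.92) = min(1, 1.29) = 1.00
¬P = 1 − 0.35 = 0.65
¬¬P = 1 − 0.65 = 0.35
¬Q = 1 − 0.92 = 0.08
¬¬Q = 1 − 0.08 = 0.92
P ⊕ Q = min(1, 0.35 + 0.92) = min(1, 1.27) = 1.00
¬¬Q ⊗ (P ⊕ Q) = max(0, 0.92 + 1.00 − 1) = max(0, 0.92) = 0.92
¬¬P ∧ (¬¬Q ⊗ (P ⊕ Q)) = min(0.35, 0.92) = 0.35
(¬¬P ∧ (¬¬Q ⊗ (P ⊕ Q))) ∧ R = min(0.35, 0.37) = 0.35
(¬R → Q) ∧ ((¬¬P ∧ (¬¬Q ⊗ (P ⊕ Q))) ∧ R) = min(1.00, 0.35) = 0.35

0.35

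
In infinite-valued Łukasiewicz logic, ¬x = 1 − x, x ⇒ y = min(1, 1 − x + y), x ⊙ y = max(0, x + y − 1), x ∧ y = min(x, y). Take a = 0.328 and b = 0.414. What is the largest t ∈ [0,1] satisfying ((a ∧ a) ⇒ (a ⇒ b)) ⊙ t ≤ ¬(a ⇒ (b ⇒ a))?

a ∧ a = min(0.328, 0.328) = 0.328
a ⇒ b = min(1, 1 − 0.328 + 0.414) = min(1, 1.086) = 1.000
(a ∧ a) ⇒ (a ⇒ b) = min(1, 1 − 0.328 + 1.000) = min(1, 1.672) = 1.000
So the left factor is (a ∧ a) ⇒ (a ⇒ b) = 1.000.
b ⇒ a = min(1, 1 − 0.414 + 0.328) = min(1, 0.914) = 0.914
a ⇒ (b ⇒ a) = min(1, 1 − 0.328 + 0.914) = min(1, 1.586) = 1.000
¬(a ⇒ (b ⇒ a)) = 1 − 1.000 = 0.000
So the right-hand bound is ¬(a ⇒ (b ⇒ a)) = 0.000.
The residuum of the Łukasiewicz t-norm gives the supremum: min(1, 1 − 1.000 + 0.000).
1 − 1.000 + 0.000 = 0.000, so t = min(1, 0.000) = 0.000.
Check: 1.000 ⊙ 0.000 = max(0, 0.000) = 0.000 ≤ 0.000.

0.000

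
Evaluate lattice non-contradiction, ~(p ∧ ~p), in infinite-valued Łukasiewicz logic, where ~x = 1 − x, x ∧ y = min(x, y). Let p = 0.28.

0.72

~p = 1 − 0.28 = 0.72
p ∧ ~p = min(0.28, 0.72) = 0.28
~(p ∧ ~p) = 1 − 0.28 = 0.72
(The value 0.72 < 1 shows this instance is not satisfied; not a Ł∞-tautology — its value is 1 − min(a, 1−a).)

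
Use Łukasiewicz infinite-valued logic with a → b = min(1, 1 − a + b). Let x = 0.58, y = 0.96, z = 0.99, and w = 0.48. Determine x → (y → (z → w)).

z → w = min(1, 1 − 0.99 + 0.48) = min(1, 0.49) = 0.49
y → (z → w) = min(1, 1 − 0.96 + 0.49) = min(1, 0.53) = 0.53
x → (y → (z → w)) = min(1, 1 − 0.58 + 0.53) = min(1, 0.95) = 0.95

0.95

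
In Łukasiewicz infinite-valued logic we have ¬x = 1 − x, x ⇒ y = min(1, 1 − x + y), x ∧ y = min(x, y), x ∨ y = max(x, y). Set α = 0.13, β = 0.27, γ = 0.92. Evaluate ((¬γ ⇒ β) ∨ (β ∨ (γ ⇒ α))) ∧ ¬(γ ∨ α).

0.08

¬γ = 1 − 0.92 = 0.08
¬γ ⇒ β = min(1, 1 − 0.08 + 0.27) = min(1, 1.19) = 1.00
γ ⇒ α = min(1, 1 − 0.92 + 0.13) = min(1, 0.21) = 0.21
β ∨ (γ ⇒ α) = max(0.27, 0.21) = 0.27
(¬γ ⇒ β) ∨ (β ∨ (γ ⇒ α)) = max(1.00, 0.27) = 1.00
γ ∨ α = max(0.92, 0.13) = 0.92
¬(γ ∨ α) = 1 − 0.92 = 0.08
((¬γ ⇒ β) ∨ (β ∨ (γ ⇒ α))) ∧ ¬(γ ∨ α) = min(1.00, 0.08) = 0.08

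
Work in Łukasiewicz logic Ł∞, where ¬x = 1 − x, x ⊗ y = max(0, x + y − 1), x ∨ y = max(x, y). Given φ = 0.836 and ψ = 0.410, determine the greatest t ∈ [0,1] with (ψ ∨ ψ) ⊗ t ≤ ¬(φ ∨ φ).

ψ ∨ ψ = max(0.410, 0.410) = 0.410
So the left factor is ψ ∨ ψ = 0.410.
φ ∨ φ = max(0.836, 0.836) = 0.836
¬(φ ∨ φ) = 1 − 0.836 = 0.164
So the right-hand bound is ¬(φ ∨ φ) = 0.164.
The residuum of the Łukasiewicz t-norm gives the supremum: min(1, 1 − 0.410 + 0.164).
1 − 0.410 + 0.164 = 0.754, so t = min(1, 0.754) = 0.754.
Check: 0.410 ⊗ 0.754 = max(0, 0.164) = 0.164 ≤ 0.164.

0.754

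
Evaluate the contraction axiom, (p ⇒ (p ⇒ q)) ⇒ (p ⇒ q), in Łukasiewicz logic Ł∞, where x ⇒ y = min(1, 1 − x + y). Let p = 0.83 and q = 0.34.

0.83

p ⇒ q = min(1, 1 − 0.83 + 0.34) = min(1, 0.51) = 0.51
p ⇒ (p ⇒ q) = min(1, 1 − 0.83 + 0.51) = min(1, 0.68) = 0.68
(p ⇒ (p ⇒ q)) ⇒ (p ⇒ q) = min(1, 1 − 0.68 + 0.51) = min(1, 0.83) = 0.83
(The value 0.83 < 1 shows this instance is not satisfied; fails in Ł∞ (the t-norm is not idempotent).)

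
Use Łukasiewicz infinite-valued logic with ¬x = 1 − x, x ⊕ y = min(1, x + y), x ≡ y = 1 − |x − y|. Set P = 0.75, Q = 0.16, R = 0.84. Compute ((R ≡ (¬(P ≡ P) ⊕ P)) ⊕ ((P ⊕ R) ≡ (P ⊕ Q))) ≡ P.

P ≡ P = 1 − |0.75 − 0.75| = 1 − 0.00 = 1.00
¬(P ≡ P) = 1 − 1.00 = 0.00
¬(P ≡ P) ⊕ P = min(1, 0.00 + 0.75) = min(1, 0.75) = 0.75
R ≡ (¬(P ≡ P) ⊕ P) = 1 − |0.84 − 0.75| = 1 − 0.09 = 0.91
P ⊕ R = min(1, 0.75 + 0.84) = min(1, 1.59) = 1.00
P ⊕ Q = min(1, 0.75 + 0.16) = min(1, 0.91) = 0.91
(P ⊕ R) ≡ (P ⊕ Q) = 1 − |1.00 − 0.91| = 1 − 0.09 = 0.91
(R ≡ (¬(P ≡ P) ⊕ P)) ⊕ ((P ⊕ R) ≡ (P ⊕ Q)) = min(1, 0.91 + 0.91) = min(1, 1.82) = 1.00
((R ≡ (¬(P ≡ P) ⊕ P)) ⊕ ((P ⊕ R) ≡ (P ⊕ Q))) ≡ P = 1 − |1.00 − 0.75| = 1 − 0.25 = 0.75

0.75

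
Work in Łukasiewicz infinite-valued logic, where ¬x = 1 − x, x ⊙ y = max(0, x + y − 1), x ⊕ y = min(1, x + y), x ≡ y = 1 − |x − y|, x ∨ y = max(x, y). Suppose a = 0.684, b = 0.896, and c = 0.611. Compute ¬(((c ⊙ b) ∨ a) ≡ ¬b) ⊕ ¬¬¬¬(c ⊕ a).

1.000

c ⊙ b = max(0, 0.611 + 0.896 − 1) = max(0, 0.507) = 0.507
(c ⊙ b) ∨ a = max(0.507, 0.684) = 0.684
¬b = 1 − 0.896 = 0.104
((c ⊙ b) ∨ a) ≡ ¬b = 1 − |0.684 − 0.104| = 1 − 0.580 = 0.420
¬(((c ⊙ b) ∨ a) ≡ ¬b) = 1 − 0.420 = 0.580
c ⊕ a = min(1, 0.611 + 0.684) = min(1, 1.295) = 1.000
¬(c ⊕ a) = 1 − 1.000 = 0.000
¬¬(c ⊕ a) = 1 − 0.000 = 1.000
¬¬¬(c ⊕ a) = 1 − 1.000 = 0.000
¬¬¬¬(c ⊕ a) = 1 − 0.000 = 1.000
¬(((c ⊙ b) ∨ a) ≡ ¬b) ⊕ ¬¬¬¬(c ⊕ a) = min(1, 0.580 + 1.000) = min(1, 1.580) = 1.000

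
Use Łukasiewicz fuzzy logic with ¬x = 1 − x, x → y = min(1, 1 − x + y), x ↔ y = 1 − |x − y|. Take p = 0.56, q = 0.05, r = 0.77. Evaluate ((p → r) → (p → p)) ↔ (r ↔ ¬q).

0.82

p → r = min(1, 1 − 0.56 + 0.77) = min(1, 1.21) = 1.00
p → p = min(1, 1 − 0.56 + 0.56) = min(1, 1.00) = 1.00
(p → r) → (p → p) = min(1, 1 − 1.00 + 1.00) = min(1, 1.00) = 1.00
¬q = 1 − 0.05 = 0.95
r ↔ ¬q = 1 − |0.77 − 0.95| = 1 − 0.18 = 0.82
((p → r) → (p → p)) ↔ (r ↔ ¬q) = 1 − |1.00 − 0.82| = 1 − 0.18 = 0.82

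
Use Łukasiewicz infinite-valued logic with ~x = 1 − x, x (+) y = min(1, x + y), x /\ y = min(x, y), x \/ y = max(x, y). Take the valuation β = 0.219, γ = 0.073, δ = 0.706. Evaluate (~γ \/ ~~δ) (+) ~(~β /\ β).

~γ = 1 − 0.073 = 0.927
~δ = 1 − 0.706 = 0.294
~~δ = 1 − 0.294 = 0.706
~γ \/ ~~δ = max(0.927, 0.706) = 0.927
~β = 1 − 0.219 = 0.781
~β /\ β = min(0.781, 0.219) = 0.219
~(~β /\ β) = 1 − 0.219 = 0.781
(~γ \/ ~~δ) (+) ~(~β /\ β) = min(1, 0.927 + 0.781) = min(1, 1.708) = 1.000

1.000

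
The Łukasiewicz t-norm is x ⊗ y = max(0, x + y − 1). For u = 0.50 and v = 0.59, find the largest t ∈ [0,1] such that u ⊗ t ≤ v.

The residuum of the Łukasiewicz t-norm gives the supremum: min(1, 1 − 0.50 + 0.59).
1 − 0.50 + 0.59 = 1.09, so t = min(1, 1.09) = 1.00.
Check: 0.50 ⊗ 1.00 = max(0, 0.50) = 0.50 ≤ 0.59.

1.00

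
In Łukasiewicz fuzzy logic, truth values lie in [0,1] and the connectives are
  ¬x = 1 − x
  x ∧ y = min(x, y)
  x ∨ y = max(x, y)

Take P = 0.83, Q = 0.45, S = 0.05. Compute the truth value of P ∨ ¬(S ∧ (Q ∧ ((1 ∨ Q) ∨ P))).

1 ∨ Q = max(1.00, 0.45) = 1.00
(1 ∨ Q) ∨ P = max(1.00, 0.83) = 1.00
Q ∧ ((1 ∨ Q) ∨ P) = min(0.45, 1.00) = 0.45
S ∧ (Q ∧ ((1 ∨ Q) ∨ P)) = min(0.05, 0.45) = 0.05
¬(S ∧ (Q ∧ ((1 ∨ Q) ∨ P))) = 1 − 0.05 = 0.95
P ∨ ¬(S ∧ (Q ∧ ((1 ∨ Q) ∨ P))) = max(0.83, 0.95) = 0.95

0.95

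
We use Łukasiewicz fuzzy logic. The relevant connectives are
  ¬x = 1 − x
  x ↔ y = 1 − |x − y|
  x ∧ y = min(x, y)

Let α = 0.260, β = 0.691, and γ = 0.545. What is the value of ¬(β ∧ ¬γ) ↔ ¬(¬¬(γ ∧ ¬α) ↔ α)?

0.740

¬γ = 1 − 0.545 = 0.455
β ∧ ¬γ = min(0.691, 0.455) = 0.455
¬(β ∧ ¬γ) = 1 − 0.455 = 0.545
¬α = 1 − 0.260 = 0.740
γ ∧ ¬α = min(0.545, 0.740) = 0.545
¬(γ ∧ ¬α) = 1 − 0.545 = 0.455
¬¬(γ ∧ ¬α) = 1 − 0.455 = 0.545
¬¬(γ ∧ ¬α) ↔ α = 1 − |0.545 − 0.260| = 1 − 0.285 = 0.715
¬(¬¬(γ ∧ ¬α) ↔ α) = 1 − 0.715 = 0.285
¬(β ∧ ¬γ) ↔ ¬(¬¬(γ ∧ ¬α) ↔ α) = 1 − |0.545 − 0.285| = 1 − 0.260 = 0.740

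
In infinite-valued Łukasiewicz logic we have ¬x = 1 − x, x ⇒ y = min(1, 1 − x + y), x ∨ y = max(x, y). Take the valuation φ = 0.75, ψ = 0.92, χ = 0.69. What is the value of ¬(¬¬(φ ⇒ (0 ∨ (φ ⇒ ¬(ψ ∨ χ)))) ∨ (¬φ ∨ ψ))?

0.08

ψ ∨ χ = max(0.92, 0.69) = 0.92
¬(ψ ∨ χ) = 1 − 0.92 = 0.08
φ ⇒ ¬(ψ ∨ χ) = min(1, 1 − 0.75 + 0.08) = min(1, 0.33) = 0.33
0 ∨ (φ ⇒ ¬(ψ ∨ χ)) = max(0.00, 0.33) = 0.33
φ ⇒ (0 ∨ (φ ⇒ ¬(ψ ∨ χ))) = min(1, 1 − 0.75 + 0.33) = min(1, 0.58) = 0.58
¬(φ ⇒ (0 ∨ (φ ⇒ ¬(ψ ∨ χ)))) = 1 − 0.58 = 0.42
¬¬(φ ⇒ (0 ∨ (φ ⇒ ¬(ψ ∨ χ)))) = 1 − 0.42 = 0.58
¬φ = 1 − 0.75 = 0.25
¬φ ∨ ψ = max(0.25, 0.92) = 0.92
¬¬(φ ⇒ (0 ∨ (φ ⇒ ¬(ψ ∨ χ)))) ∨ (¬φ ∨ ψ) = max(0.58, 0.92) = 0.92
¬(¬¬(φ ⇒ (0 ∨ (φ ⇒ ¬(ψ ∨ χ)))) ∨ (¬φ ∨ ψ)) = 1 − 0.92 = 0.08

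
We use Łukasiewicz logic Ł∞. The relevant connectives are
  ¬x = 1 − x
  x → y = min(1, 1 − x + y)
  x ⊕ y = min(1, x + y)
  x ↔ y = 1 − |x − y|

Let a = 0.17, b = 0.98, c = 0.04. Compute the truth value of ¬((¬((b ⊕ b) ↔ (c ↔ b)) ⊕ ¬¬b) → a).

0.83

b ⊕ b = min(1, 0.98 + 0.98) = min(1, 1.96) = 1.00
c ↔ b = 1 − |0.04 − 0.98| = 1 − 0.94 = 0.06
(b ⊕ b) ↔ (c ↔ b) = 1 − |1.00 − 0.06| = 1 − 0.94 = 0.06
¬((b ⊕ b) ↔ (c ↔ b)) = 1 − 0.06 = 0.94
¬b = 1 − 0.98 = 0.02
¬¬b = 1 − 0.02 = 0.98
¬((b ⊕ b) ↔ (c ↔ b)) ⊕ ¬¬b = min(1, 0.94 + 0.98) = min(1, 1.92) = 1.00
(¬((b ⊕ b) ↔ (c ↔ b)) ⊕ ¬¬b) → a = min(1, 1 − 1.00 + 0.17) = min(1, 0.17) = 0.17
¬((¬((b ⊕ b) ↔ (c ↔ b)) ⊕ ¬¬b) → a) = 1 − 0.17 = 0.83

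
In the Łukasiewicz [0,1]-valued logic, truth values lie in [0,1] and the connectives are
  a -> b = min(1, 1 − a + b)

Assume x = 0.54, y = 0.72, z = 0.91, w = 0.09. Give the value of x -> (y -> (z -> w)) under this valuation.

0.92

z -> w = min(1, 1 − 0.91 + 0.09) = min(1, 0.18) = 0.18
y -> (z -> w) = min(1, 1 − 0.72 + 0.18) = min(1, 0.46) = 0.46
x -> (y -> (z -> w)) = min(1, 1 − 0.54 + 0.46) = min(1, 0.92) = 0.92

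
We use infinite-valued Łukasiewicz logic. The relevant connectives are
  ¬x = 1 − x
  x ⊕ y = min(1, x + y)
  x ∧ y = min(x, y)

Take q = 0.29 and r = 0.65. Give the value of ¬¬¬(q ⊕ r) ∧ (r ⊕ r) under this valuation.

0.06

q ⊕ r = min(1, 0.29 + 0.65) = min(1, 0.94) = 0.94
¬(q ⊕ r) = 1 − 0.94 = 0.06
¬¬(q ⊕ r) = 1 − 0.06 = 0.94
¬¬¬(q ⊕ r) = 1 − 0.94 = 0.06
r ⊕ r = min(1, 0.65 + 0.65) = min(1, 1.30) = 1.00
¬¬¬(q ⊕ r) ∧ (r ⊕ r) = min(0.06, 1.00) = 0.06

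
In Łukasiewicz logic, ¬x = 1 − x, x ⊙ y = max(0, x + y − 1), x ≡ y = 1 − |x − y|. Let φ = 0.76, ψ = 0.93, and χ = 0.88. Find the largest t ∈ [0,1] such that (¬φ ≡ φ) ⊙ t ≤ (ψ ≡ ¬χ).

0.71

¬φ = 1 − 0.76 = 0.24
¬φ ≡ φ = 1 − |0.24 − 0.76| = 1 − 0.52 = 0.48
So the left factor is ¬φ ≡ φ = 0.48.
¬χ = 1 − 0.88 = 0.12
ψ ≡ ¬χ = 1 − |0.93 − 0.12| = 1 − 0.81 = 0.19
So the right-hand bound is ψ ≡ ¬χ = 0.19.
The residuum of the Łukasiewicz t-norm gives the supremum: min(1, 1 − 0.48 + 0.19).
1 − 0.48 + 0.19 = 0.71, so t = min(1, 0.71) = 0.71.
Check: 0.48 ⊙ 0.71 = max(0, 0.19) = 0.19 ≤ 0.19.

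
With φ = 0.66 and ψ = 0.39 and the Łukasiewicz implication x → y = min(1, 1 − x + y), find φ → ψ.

0.73

φ → ψ = min(1, 1 − 0.66 + 0.39) = min(1, 0.73) = 0.73
For comparison, the Gödel implication (1 if x ≤ y else y) would give 0.39.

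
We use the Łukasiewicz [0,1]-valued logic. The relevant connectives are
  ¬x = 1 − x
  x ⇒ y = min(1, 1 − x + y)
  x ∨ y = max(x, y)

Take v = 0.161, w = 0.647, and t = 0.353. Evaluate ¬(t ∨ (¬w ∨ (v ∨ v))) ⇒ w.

¬w = 1 − 0.647 = 0.353
v ∨ v = max(0.161, 0.161) = 0.161
¬w ∨ (v ∨ v) = max(0.353, 0.161) = 0.353
t ∨ (¬w ∨ (v ∨ v)) = max(0.353, 0.353) = 0.353
¬(t ∨ (¬w ∨ (v ∨ v))) = 1 − 0.353 = 0.647
¬(t ∨ (¬w ∨ (v ∨ v))) ⇒ w = min(1, 1 − 0.647 + 0.647) = min(1, 1.000) = 1.000

1.000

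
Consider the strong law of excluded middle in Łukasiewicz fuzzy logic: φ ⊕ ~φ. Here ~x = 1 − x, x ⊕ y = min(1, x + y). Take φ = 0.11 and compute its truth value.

~φ = 1 − 0.11 = 0.89
φ ⊕ ~φ = min(1, 0.11 + 0.89) = min(1, 1.00) = 1.00
(As expected: always 1 in Ł∞ since a ⊕ (1−a) = 1.)

1.00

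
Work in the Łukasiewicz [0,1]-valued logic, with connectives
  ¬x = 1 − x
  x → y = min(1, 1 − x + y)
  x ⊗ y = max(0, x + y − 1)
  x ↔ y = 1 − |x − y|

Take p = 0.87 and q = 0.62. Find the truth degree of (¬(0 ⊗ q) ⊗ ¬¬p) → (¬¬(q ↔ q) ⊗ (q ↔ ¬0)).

0 ⊗ q = max(0, 0.00 + 0.62 − 1) = max(0, -0.38) = 0.00
¬(0 ⊗ q) = 1 − 0.00 = 1.00
¬p = 1 − 0.87 = 0.13
¬¬p = 1 − 0.13 = 0.87
¬(0 ⊗ q) ⊗ ¬¬p = max(0, 1.00 + 0.87 − 1) = max(0, 0.87) = 0.87
q ↔ q = 1 − |0.62 − 0.62| = 1 − 0.00 = 1.00
¬(q ↔ q) = 1 − 1.00 = 0.00
¬¬(q ↔ q) = 1 − 0.00 = 1.00
¬0 = 1 − 0.00 = 1.00
q ↔ ¬0 = 1 − |0.62 − 1.00| = 1 − 0.38 = 0.62
¬¬(q ↔ q) ⊗ (q ↔ ¬0) = max(0, 1.00 + 0.62 − 1) = max(0, 0.62) = 0.62
(¬(0 ⊗ q) ⊗ ¬¬p) → (¬¬(q ↔ q) ⊗ (q ↔ ¬0)) = min(1, 1 − 0.87 + 0.62) = min(1, 0.75) = 0.75

0.75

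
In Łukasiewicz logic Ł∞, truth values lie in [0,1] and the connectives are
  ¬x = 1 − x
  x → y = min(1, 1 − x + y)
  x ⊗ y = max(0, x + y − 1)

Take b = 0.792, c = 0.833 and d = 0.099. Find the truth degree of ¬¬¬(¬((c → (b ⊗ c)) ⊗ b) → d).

0.317

b ⊗ c = max(0, 0.792 + 0.833 − 1) = max(0, 0.625) = 0.625
c → (b ⊗ c) = min(1, 1 − 0.833 + 0.625) = min(1, 0.792) = 0.792
(c → (b ⊗ c)) ⊗ b = max(0, 0.792 + 0.792 − 1) = max(0, 0.584) = 0.584
¬((c → (b ⊗ c)) ⊗ b) = 1 − 0.584 = 0.416
¬((c → (b ⊗ c)) ⊗ b) → d = min(1, 1 − 0.416 + 0.099) = min(1, 0.683) = 0.683
¬(¬((c → (b ⊗ c)) ⊗ b) → d) = 1 − 0.683 = 0.317
¬¬(¬((c → (b ⊗ c)) ⊗ b) → d) = 1 − 0.317 = 0.683
¬¬¬(¬((c → (b ⊗ c)) ⊗ b) → d) = 1 − 0.683 = 0.317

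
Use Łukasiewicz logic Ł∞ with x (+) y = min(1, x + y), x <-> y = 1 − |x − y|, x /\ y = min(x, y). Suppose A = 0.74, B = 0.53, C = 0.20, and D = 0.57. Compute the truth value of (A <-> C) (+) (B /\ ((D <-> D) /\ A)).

A <-> C = 1 − |0.74 − 0.20| = 1 − 0.54 = 0.46
D <-> D = 1 − |0.57 − 0.57| = 1 − 0.00 = 1.00
(D <-> D) /\ A = min(1.00, 0.74) = 0.74
B /\ ((D <-> D) /\ A) = min(0.53, 0.74) = 0.53
(A <-> C) (+) (B /\ ((D <-> D) /\ A)) = min(1, 0.46 + 0.53) = min(1, 0.99) = 0.99

0.99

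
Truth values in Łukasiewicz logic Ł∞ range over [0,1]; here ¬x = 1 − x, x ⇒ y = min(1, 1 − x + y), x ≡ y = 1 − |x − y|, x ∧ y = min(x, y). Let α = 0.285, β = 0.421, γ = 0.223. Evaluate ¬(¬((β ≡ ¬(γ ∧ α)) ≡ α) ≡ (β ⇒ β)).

0.641

γ ∧ α = min(0.223, 0.285) = 0.223
¬(γ ∧ α) = 1 − 0.223 = 0.777
β ≡ ¬(γ ∧ α) = 1 − |0.421 − 0.777| = 1 − 0.356 = 0.644
(β ≡ ¬(γ ∧ α)) ≡ α = 1 − |0.644 − 0.285| = 1 − 0.359 = 0.641
¬((β ≡ ¬(γ ∧ α)) ≡ α) = 1 − 0.641 = 0.359
β ⇒ β = min(1, 1 − 0.421 + 0.421) = min(1, 1.000) = 1.000
¬((β ≡ ¬(γ ∧ α)) ≡ α) ≡ (β ⇒ β) = 1 − |0.359 − 1.000| = 1 − 0.641 = 0.359
¬(¬((β ≡ ¬(γ ∧ α)) ≡ α) ≡ (β ⇒ β)) = 1 − 0.359 = 0.641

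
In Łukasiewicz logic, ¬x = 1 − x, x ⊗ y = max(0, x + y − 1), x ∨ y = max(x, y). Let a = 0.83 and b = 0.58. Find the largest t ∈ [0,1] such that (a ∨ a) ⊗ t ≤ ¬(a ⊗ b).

0.76

a ∨ a = max(0.83, 0.83) = 0.83
So the left factor is a ∨ a = 0.83.
a ⊗ b = max(0, 0.83 + 0.58 − 1) = max(0, 0.41) = 0.41
¬(a ⊗ b) = 1 − 0.41 = 0.59
So the right-hand bound is ¬(a ⊗ b) = 0.59.
The residuum of the Łukasiewicz t-norm gives the supremum: min(1, 1 − 0.83 + 0.59).
1 − 0.83 + 0.59 = 0.76, so t = min(1, 0.76) = 0.76.
Check: 0.83 ⊗ 0.76 = max(0, 0.59) = 0.59 ≤ 0.59.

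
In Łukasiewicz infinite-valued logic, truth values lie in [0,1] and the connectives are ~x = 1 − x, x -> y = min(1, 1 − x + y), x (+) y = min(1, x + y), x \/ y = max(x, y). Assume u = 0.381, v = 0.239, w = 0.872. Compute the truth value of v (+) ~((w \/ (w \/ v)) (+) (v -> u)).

w \/ v = max(0.872, 0.239) = 0.872
w \/ (w \/ v) = max(0.872, 0.872) = 0.872
v -> u = min(1, 1 − 0.239 + 0.381) = min(1, 1.142) = 1.000
(w \/ (w \/ v)) (+) (v -> u) = min(1, 0.872 + 1.000) = min(1, 1.872) = 1.000
~((w \/ (w \/ v)) (+) (v -> u)) = 1 − 1.000 = 0.000
v (+) ~((w \/ (w \/ v)) (+) (v -> u)) = min(1, 0.239 + 0.000) = min(1, 0.239) = 0.239

0.239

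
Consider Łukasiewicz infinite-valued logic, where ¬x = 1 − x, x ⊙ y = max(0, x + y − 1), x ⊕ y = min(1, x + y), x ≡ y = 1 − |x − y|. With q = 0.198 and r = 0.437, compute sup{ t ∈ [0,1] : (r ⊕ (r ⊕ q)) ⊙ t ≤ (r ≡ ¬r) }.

0.874

r ⊕ q = min(1, 0.437 + 0.198) = min(1, 0.635) = 0.635
r ⊕ (r ⊕ q) = min(1, 0.437 + 0.635) = min(1, 1.072) = 1.000
So the left factor is r ⊕ (r ⊕ q) = 1.000.
¬r = 1 − 0.437 = 0.563
r ≡ ¬r = 1 − |0.437 − 0.563| = 1 − 0.126 = 0.874
So the right-hand bound is r ≡ ¬r = 0.874.
The residuum of the Łukasiewicz t-norm gives the supremum: min(1, 1 − 1.000 + 0.874).
1 − 1.000 + 0.874 = 0.874, so t = min(1, 0.874) = 0.874.
Check: 1.000 ⊙ 0.874 = max(0, 0.874) = 0.874 ≤ 0.874.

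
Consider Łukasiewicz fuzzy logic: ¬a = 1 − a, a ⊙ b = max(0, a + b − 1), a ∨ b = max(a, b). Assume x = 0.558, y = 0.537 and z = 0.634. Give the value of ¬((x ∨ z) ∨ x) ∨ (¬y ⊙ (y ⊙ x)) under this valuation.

x ∨ z = max(0.558, 0.634) = 0.634
(x ∨ z) ∨ x = max(0.634, 0.558) = 0.634
¬((x ∨ z) ∨ x) = 1 − 0.634 = 0.366
¬y = 1 − 0.537 = 0.463
y ⊙ x = max(0, 0.537 + 0.558 − 1) = max(0, 0.095) = 0.095
¬y ⊙ (y ⊙ x) = max(0, 0.463 + 0.095 − 1) = max(0, -0.442) = 0.000
¬((x ∨ z) ∨ x) ∨ (¬y ⊙ (y ⊙ x)) = max(0.366, 0.000) = 0.366

0.366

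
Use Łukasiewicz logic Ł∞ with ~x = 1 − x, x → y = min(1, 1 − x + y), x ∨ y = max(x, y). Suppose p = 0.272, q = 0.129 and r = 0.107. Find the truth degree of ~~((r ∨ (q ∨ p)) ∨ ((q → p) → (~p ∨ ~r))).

0.893

q ∨ p = max(0.129, 0.272) = 0.272
r ∨ (q ∨ p) = max(0.107, 0.272) = 0.272
q → p = min(1, 1 − 0.129 + 0.272) = min(1, 1.143) = 1.000
~p = 1 − 0.272 = 0.728
~r = 1 − 0.107 = 0.893
~p ∨ ~r = max(0.728, 0.893) = 0.893
(q → p) → (~p ∨ ~r) = min(1, 1 − 1.000 + 0.893) = min(1, 0.893) = 0.893
(r ∨ (q ∨ p)) ∨ ((q → p) → (~p ∨ ~r)) = max(0.272, 0.893) = 0.893
~((r ∨ (q ∨ p)) ∨ ((q → p) → (~p ∨ ~r))) = 1 − 0.893 = 0.107
~~((r ∨ (q ∨ p)) ∨ ((q → p) → (~p ∨ ~r))) = 1 − 0.107 = 0.893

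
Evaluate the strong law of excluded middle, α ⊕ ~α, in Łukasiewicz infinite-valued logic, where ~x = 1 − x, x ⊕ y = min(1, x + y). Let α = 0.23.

1.00

~α = 1 − 0.23 = 0.77
α ⊕ ~α = min(1, 0.23 + 0.77) = min(1, 1.00) = 1.00
(As expected: always 1 in Ł∞ since a ⊕ (1−a) = 1.)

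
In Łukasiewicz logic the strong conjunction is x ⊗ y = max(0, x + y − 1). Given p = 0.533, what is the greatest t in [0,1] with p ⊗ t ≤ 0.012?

0.479

The residuum of the Łukasiewicz t-norm gives the supremum: min(1, 1 − 0.533 + 0.012).
1 − 0.533 + 0.012 = 0.479, so t = min(1, 0.479) = 0.479.
Check: 0.533 ⊗ 0.479 = max(0, 0.012) = 0.012 ≤ 0.012.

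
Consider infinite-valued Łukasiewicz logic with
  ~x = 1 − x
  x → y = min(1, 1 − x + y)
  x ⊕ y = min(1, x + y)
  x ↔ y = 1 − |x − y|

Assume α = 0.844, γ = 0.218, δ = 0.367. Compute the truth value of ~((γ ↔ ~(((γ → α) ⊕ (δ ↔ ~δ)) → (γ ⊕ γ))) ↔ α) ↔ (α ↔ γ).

0.816

γ → α = min(1, 1 − 0.218 + 0.844) = min(1, 1.626) = 1.000
~δ = 1 − 0.367 = 0.633
δ ↔ ~δ = 1 − |0.367 − 0.633| = 1 − 0.266 = 0.734
(γ → α) ⊕ (δ ↔ ~δ) = min(1, 1.000 + 0.734) = min(1, 1.734) = 1.000
γ ⊕ γ = min(1, 0.218 + 0.218) = min(1, 0.436) = 0.436
((γ → α) ⊕ (δ ↔ ~δ)) → (γ ⊕ γ) = min(1, 1 − 1.000 + 0.436) = min(1, 0.436) = 0.436
~(((γ → α) ⊕ (δ ↔ ~δ)) → (γ ⊕ γ)) = 1 − 0.436 = 0.564
γ ↔ ~(((γ → α) ⊕ (δ ↔ ~δ)) → (γ ⊕ γ)) = 1 − |0.218 − 0.564| = 1 − 0.346 = 0.654
(γ ↔ ~(((γ → α) ⊕ (δ ↔ ~δ)) → (γ ⊕ γ))) ↔ α = 1 − |0.654 − 0.844| = 1 − 0.190 = 0.810
~((γ ↔ ~(((γ → α) ⊕ (δ ↔ ~δ)) → (γ ⊕ γ))) ↔ α) = 1 − 0.810 = 0.190
α ↔ γ = 1 − |0.844 − 0.218| = 1 − 0.626 = 0.374
~((γ ↔ ~(((γ → α) ⊕ (δ ↔ ~δ)) → (γ ⊕ γ))) ↔ α) ↔ (α ↔ γ) = 1 − |0.190 − 0.374| = 1 − 0.184 = 0.816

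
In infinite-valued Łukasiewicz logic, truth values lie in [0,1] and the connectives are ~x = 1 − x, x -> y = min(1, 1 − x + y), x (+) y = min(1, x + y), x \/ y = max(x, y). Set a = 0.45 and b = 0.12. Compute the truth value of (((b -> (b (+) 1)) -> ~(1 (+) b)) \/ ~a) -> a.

0.90

b (+) 1 = min(1, 0.12 + 1.00) = min(1, 1.12) = 1.00
b -> (b (+) 1) = min(1, 1 − 0.12 + 1.00) = min(1, 1.88) = 1.00
1 (+) b = min(1, 1.00 + 0.12) = min(1, 1.12) = 1.00
~(1 (+) b) = 1 − 1.00 = 0.00
(b -> (b (+) 1)) -> ~(1 (+) b) = min(1, 1 − 1.00 + 0.00) = min(1, 0.00) = 0.00
~a = 1 − 0.45 = 0.55
((b -> (b (+) 1)) -> ~(1 (+) b)) \/ ~a = max(0.00, 0.55) = 0.55
(((b -> (b (+) 1)) -> ~(1 (+) b)) \/ ~a) -> a = min(1, 1 − 0.55 + 0.45) = min(1, 0.90) = 0.90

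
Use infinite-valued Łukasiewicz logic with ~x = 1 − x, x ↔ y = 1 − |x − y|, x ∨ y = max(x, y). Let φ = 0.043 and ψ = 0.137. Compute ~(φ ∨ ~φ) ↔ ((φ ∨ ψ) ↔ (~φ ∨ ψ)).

0.863

~φ = 1 − 0.043 = 0.957
φ ∨ ~φ = max(0.043, 0.957) = 0.957
~(φ ∨ ~φ) = 1 − 0.957 = 0.043
φ ∨ ψ = max(0.043, 0.137) = 0.137
~φ ∨ ψ = max(0.957, 0.137) = 0.957
(φ ∨ ψ) ↔ (~φ ∨ ψ) = 1 − |0.137 − 0.957| = 1 − 0.820 = 0.180
~(φ ∨ ~φ) ↔ ((φ ∨ ψ) ↔ (~φ ∨ ψ)) = 1 − |0.043 − 0.180| = 1 − 0.137 = 0.863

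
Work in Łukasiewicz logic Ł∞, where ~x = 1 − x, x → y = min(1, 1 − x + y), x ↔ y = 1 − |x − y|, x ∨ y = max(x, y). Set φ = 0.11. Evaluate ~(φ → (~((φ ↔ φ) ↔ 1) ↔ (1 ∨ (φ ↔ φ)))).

φ ↔ φ = 1 − |0.11 − 0.11| = 1 − 0.00 = 1.00
(φ ↔ φ) ↔ 1 = 1 − |1.00 − 1.00| = 1 − 0.00 = 1.00
~((φ ↔ φ) ↔ 1) = 1 − 1.00 = 0.00
1 ∨ (φ ↔ φ) = max(1.00, 1.00) = 1.00
~((φ ↔ φ) ↔ 1) ↔ (1 ∨ (φ ↔ φ)) = 1 − |0.00 − 1.00| = 1 − 1.00 = 0.00
φ → (~((φ ↔ φ) ↔ 1) ↔ (1 ∨ (φ ↔ φ))) = min(1, 1 − 0.11 + 0.00) = min(1, 0.89) = 0.89
~(φ → (~((φ ↔ φ) ↔ 1) ↔ (1 ∨ (φ ↔ φ)))) = 1 − 0.89 = 0.11

0.11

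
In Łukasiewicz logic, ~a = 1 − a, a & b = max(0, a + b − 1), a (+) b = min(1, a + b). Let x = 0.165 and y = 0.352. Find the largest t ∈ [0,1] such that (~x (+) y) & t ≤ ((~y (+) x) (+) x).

0.978

~x = 1 − 0.165 = 0.835
~x (+) y = min(1, 0.835 + 0.352) = min(1, 1.187) = 1.000
So the left factor is ~x (+) y = 1.000.
~y = 1 − 0.352 = 0.648
~y (+) x = min(1, 0.648 + 0.165) = min(1, 0.813) = 0.813
(~y (+) x) (+) x = min(1, 0.813 + 0.165) = min(1, 0.978) = 0.978
So the right-hand bound is (~y (+) x) (+) x = 0.978.
The residuum of the Łukasiewicz t-norm gives the supremum: min(1, 1 − 1.000 + 0.978).
1 − 1.000 + 0.978 = 0.978, so t = min(1, 0.978) = 0.978.
Check: 1.000 & 0.978 = max(0, 0.978) = 0.978 ≤ 0.978.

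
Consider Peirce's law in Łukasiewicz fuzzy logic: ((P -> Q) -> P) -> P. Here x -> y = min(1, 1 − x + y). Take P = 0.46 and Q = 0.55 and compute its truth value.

1.00

P -> Q = min(1, 1 − 0.46 + 0.55) = min(1, 1.09) = 1.00
(P -> Q) -> P = min(1, 1 − 1.00 + 0.46) = min(1, 0.46) = 0.46
((P -> Q) -> P) -> P = min(1, 1 − 0.46 + 0.46) = min(1, 1.00) = 1.00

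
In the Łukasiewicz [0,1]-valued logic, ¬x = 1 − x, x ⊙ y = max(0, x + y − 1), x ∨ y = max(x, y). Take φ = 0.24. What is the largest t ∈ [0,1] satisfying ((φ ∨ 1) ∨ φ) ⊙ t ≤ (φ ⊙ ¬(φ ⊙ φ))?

φ ∨ 1 = max(0.24, 1.00) = 1.00
(φ ∨ 1) ∨ φ = max(1.00, 0.24) = 1.00
So the left factor is (φ ∨ 1) ∨ φ = 1.00.
φ ⊙ φ = max(0, 0.24 + 0.24 − 1) = max(0, -0.52) = 0.00
¬(φ ⊙ φ) = 1 − 0.00 = 1.00
φ ⊙ ¬(φ ⊙ φ) = max(0, 0.24 + 1.00 − 1) = max(0, 0.24) = 0.24
So the right-hand bound is φ ⊙ ¬(φ ⊙ φ) = 0.24.
The residuum of the Łukasiewicz t-norm gives the supremum: min(1, 1 − 1.00 + 0.24).
1 − 1.00 + 0.24 = 0.24, so t = min(1, 0.24) = 0.24.
Check: 1.00 ⊙ 0.24 = max(0, 0.24) = 0.24 ≤ 0.24.

0.24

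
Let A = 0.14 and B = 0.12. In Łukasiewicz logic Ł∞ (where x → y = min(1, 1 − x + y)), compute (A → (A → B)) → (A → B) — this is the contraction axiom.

A → B = min(1, 1 − 0.14 + 0.12) = min(1, 0.98) = 0.98
A → (A → B) = min(1, 1 − 0.14 + 0.98) = min(1, 1.84) = 1.00
(A → (A → B)) → (A → B) = min(1, 1 − 1.00 + 0.98) = min(1, 0.98) = 0.98
(The value 0.98 < 1 shows this instance is not satisfied; fails in Ł∞ (the t-norm is not idempotent).)

0.98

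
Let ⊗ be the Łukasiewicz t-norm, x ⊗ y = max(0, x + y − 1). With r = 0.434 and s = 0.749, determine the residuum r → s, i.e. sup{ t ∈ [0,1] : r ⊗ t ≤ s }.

1.000

The residuum of the Łukasiewicz t-norm gives the supremum: min(1, 1 − 0.434 + 0.749).
1 − 0.434 + 0.749 = 1.315, so t = min(1, 1.315) = 1.000.
Check: 0.434 ⊗ 1.000 = max(0, 0.434) = 0.434 ≤ 0.749.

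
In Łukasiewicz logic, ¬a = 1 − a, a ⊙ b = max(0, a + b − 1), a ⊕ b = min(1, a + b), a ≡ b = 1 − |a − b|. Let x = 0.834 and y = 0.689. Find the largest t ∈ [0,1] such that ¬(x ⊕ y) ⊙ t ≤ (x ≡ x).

x ⊕ y = min(1, 0.834 + 0.689) = min(1, 1.523) = 1.000
¬(x ⊕ y) = 1 − 1.000 = 0.000
So the left factor is ¬(x ⊕ y) = 0.000.
x ≡ x = 1 − |0.834 − 0.834| = 1 − 0.000 = 1.000
So the right-hand bound is x ≡ x = 1.000.
The residuum of the Łukasiewicz t-norm gives the supremum: min(1, 1 − 0.000 + 1.000).
1 − 0.000 + 1.000 = 2.000, so t = min(1, 2.000) = 1.000.
Check: 0.000 ⊙ 1.000 = max(0, 0.000) = 0.000 ≤ 1.000.

1.000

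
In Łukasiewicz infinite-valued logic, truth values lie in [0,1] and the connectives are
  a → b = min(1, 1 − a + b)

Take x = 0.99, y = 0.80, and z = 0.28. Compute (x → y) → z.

0.47

x → y = min(1, 1 − 0.99 + 0.80) = min(1, 0.81) = 0.81
(x → y) → z = min(1, 1 − 0.81 + 0.28) = min(1, 0.47) = 0.47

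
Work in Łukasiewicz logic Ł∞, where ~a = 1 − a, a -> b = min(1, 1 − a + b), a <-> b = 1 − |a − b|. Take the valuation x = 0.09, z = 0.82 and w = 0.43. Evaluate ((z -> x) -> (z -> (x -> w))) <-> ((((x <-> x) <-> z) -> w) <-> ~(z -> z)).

z -> x = min(1, 1 − 0.82 + 0.09) = min(1, 0.27) = 0.27
x -> w = min(1, 1 − 0.09 + 0.43) = min(1, 1.34) = 1.00
z -> (x -> w) = min(1, 1 − 0.82 + 1.00) = min(1, 1.18) = 1.00
(z -> x) -> (z -> (x -> w)) = min(1, 1 − 0.27 + 1.00) = min(1, 1.73) = 1.00
x <-> x = 1 − |0.09 − 0.09| = 1 − 0.00 = 1.00
(x <-> x) <-> z = 1 − |1.00 − 0.82| = 1 − 0.18 = 0.82
((x <-> x) <-> z) -> w = min(1, 1 − 0.82 + 0.43) = min(1, 0.61) = 0.61
z -> z = min(1, 1 − 0.82 + 0.82) = min(1, 1.00) = 1.00
~(z -> z) = 1 − 1.00 = 0.00
(((x <-> x) <-> z) -> w) <-> ~(z -> z) = 1 − |0.61 − 0.00| = 1 − 0.61 = 0.39
((z -> x) -> (z -> (x -> w))) <-> ((((x <-> x) <-> z) -> w) <-> ~(z -> z)) = 1 − |1.00 − 0.39| = 1 − 0.61 = 0.39

0.39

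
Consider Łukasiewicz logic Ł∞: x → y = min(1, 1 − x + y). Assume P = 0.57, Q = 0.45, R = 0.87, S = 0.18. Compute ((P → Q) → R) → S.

0.19

P → Q = min(1, 1 − 0.57 + 0.45) = min(1, 0.88) = 0.88
(P → Q) → R = min(1, 1 − 0.88 + 0.87) = min(1, 0.99) = 0.99
((P → Q) → R) → S = min(1, 1 − 0.99 + 0.18) = min(1, 0.19) = 0.19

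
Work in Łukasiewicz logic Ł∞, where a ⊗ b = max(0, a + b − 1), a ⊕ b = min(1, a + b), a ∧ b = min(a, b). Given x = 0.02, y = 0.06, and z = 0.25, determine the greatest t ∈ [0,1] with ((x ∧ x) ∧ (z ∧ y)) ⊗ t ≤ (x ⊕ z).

1.00

x ∧ x = min(0.02, 0.02) = 0.02
z ∧ y = min(0.25, 0.06) = 0.06
(x ∧ x) ∧ (z ∧ y) = min(0.02, 0.06) = 0.02
So the left factor is (x ∧ x) ∧ (z ∧ y) = 0.02.
x ⊕ z = min(1, 0.02 + 0.25) = min(1, 0.27) = 0.27
So the right-hand bound is x ⊕ z = 0.27.
The residuum of the Łukasiewicz t-norm gives the supremum: min(1, 1 − 0.02 + 0.27).
1 − 0.02 + 0.27 = 1.25, so t = min(1, 1.25) = 1.00.
Check: 0.02 ⊗ 1.00 = max(0, 0.02) = 0.02 ≤ 0.27.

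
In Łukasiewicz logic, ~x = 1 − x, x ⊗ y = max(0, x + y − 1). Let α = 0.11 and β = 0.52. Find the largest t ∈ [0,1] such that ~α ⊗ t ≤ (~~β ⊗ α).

0.11

~α = 1 − 0.11 = 0.89
So the left factor is ~α = 0.89.
~β = 1 − 0.52 = 0.48
~~β = 1 − 0.48 = 0.52
~~β ⊗ α = max(0, 0.52 + 0.11 − 1) = max(0, -0.37) = 0.00
So the right-hand bound is ~~β ⊗ α = 0.00.
The residuum of the Łukasiewicz t-norm gives the supremum: min(1, 1 − 0.89 + 0.00).
1 − 0.89 + 0.00 = 0.11, so t = min(1, 0.11) = 0.11.
Check: 0.89 ⊗ 0.11 = max(0, 0.00) = 0.00 ≤ 0.00.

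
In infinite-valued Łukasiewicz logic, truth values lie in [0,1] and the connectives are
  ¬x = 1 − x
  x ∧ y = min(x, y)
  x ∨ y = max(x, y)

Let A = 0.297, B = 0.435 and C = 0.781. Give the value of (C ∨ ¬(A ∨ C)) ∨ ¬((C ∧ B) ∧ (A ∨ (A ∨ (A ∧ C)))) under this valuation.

0.781

A ∨ C = max(0.297, 0.781) = 0.781
¬(A ∨ C) = 1 − 0.781 = 0.219
C ∨ ¬(A ∨ C) = max(0.781, 0.219) = 0.781
C ∧ B = min(0.781, 0.435) = 0.435
A ∧ C = min(0.297, 0.781) = 0.297
A ∨ (A ∧ C) = max(0.297, 0.297) = 0.297
A ∨ (A ∨ (A ∧ C)) = max(0.297, 0.297) = 0.297
(C ∧ B) ∧ (A ∨ (A ∨ (A ∧ C))) = min(0.435, 0.297) = 0.297
¬((C ∧ B) ∧ (A ∨ (A ∨ (A ∧ C)))) = 1 − 0.297 = 0.703
(C ∨ ¬(A ∨ C)) ∨ ¬((C ∧ B) ∧ (A ∨ (A ∨ (A ∧ C)))) = max(0.781, 0.703) = 0.781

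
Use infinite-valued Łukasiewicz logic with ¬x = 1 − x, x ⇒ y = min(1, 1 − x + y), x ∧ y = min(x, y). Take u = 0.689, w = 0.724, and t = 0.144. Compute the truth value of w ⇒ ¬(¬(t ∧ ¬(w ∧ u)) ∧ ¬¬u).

w ∧ u = min(0.724, 0.689) = 0.689
¬(w ∧ u) = 1 − 0.689 = 0.311
t ∧ ¬(w ∧ u) = min(0.144, 0.311) = 0.144
¬(t ∧ ¬(w ∧ u)) = 1 − 0.144 = 0.856
¬u = 1 − 0.689 = 0.311
¬¬u = 1 − 0.311 = 0.689
¬(t ∧ ¬(w ∧ u)) ∧ ¬¬u = min(0.856, 0.689) = 0.689
¬(¬(t ∧ ¬(w ∧ u)) ∧ ¬¬u) = 1 − 0.689 = 0.311
w ⇒ ¬(¬(t ∧ ¬(w ∧ u)) ∧ ¬¬u) = min(1, 1 − 0.724 + 0.311) = min(1, 0.587) = 0.587

0.587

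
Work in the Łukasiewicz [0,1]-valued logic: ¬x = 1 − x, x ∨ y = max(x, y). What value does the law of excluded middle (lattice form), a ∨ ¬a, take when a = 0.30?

0.70

¬a = 1 − 0.30 = 0.70
a ∨ ¬a = max(0.30, 0.70) = 0.70
(The value 0.70 < 1 shows this instance is not satisfied; not a Ł∞-tautology — its value is max(a, 1−a).)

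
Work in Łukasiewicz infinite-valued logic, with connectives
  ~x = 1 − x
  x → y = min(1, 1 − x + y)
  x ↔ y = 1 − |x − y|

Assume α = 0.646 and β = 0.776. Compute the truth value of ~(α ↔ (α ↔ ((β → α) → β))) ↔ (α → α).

0.094

β → α = min(1, 1 − 0.776 + 0.646) = min(1, 0.870) = 0.870
(β → α) → β = min(1, 1 − 0.870 + 0.776) = min(1, 0.906) = 0.906
α ↔ ((β → α) → β) = 1 − |0.646 − 0.906| = 1 − 0.260 = 0.740
α ↔ (α ↔ ((β → α) → β)) = 1 − |0.646 − 0.740| = 1 − 0.094 = 0.906
~(α ↔ (α ↔ ((β → α) → β))) = 1 − 0.906 = 0.094
α → α = min(1, 1 − 0.646 + 0.646) = min(1, 1.000) = 1.000
~(α ↔ (α ↔ ((β → α) → β))) ↔ (α → α) = 1 − |0.094 − 1.000| = 1 − 0.906 = 0.094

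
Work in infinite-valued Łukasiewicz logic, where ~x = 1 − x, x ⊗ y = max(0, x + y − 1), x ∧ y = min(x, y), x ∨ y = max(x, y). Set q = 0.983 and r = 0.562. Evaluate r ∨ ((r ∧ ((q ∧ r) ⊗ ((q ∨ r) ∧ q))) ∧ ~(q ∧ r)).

q ∧ r = min(0.983, 0.562) = 0.562
q ∨ r = max(0.983, 0.562) = 0.983
(q ∨ r) ∧ q = min(0.983, 0.983) = 0.983
(q ∧ r) ⊗ ((q ∨ r) ∧ q) = max(0, 0.562 + 0.983 − 1) = max(0, 0.545) = 0.545
r ∧ ((q ∧ r) ⊗ ((q ∨ r) ∧ q)) = min(0.562, 0.545) = 0.545
~(q ∧ r) = 1 − 0.562 = 0.438
(r ∧ ((q ∧ r) ⊗ ((q ∨ r) ∧ q))) ∧ ~(q ∧ r) = min(0.545, 0.438) = 0.438
r ∨ ((r ∧ ((q ∧ r) ⊗ ((q ∨ r) ∧ q))) ∧ ~(q ∧ r)) = max(0.562, 0.438) = 0.562

0.562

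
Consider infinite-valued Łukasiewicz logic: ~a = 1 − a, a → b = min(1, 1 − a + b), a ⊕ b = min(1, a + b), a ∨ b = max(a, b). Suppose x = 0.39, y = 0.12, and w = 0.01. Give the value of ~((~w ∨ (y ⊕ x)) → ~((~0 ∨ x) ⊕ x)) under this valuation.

0.99

~w = 1 − 0.01 = 0.99
y ⊕ x = min(1, 0.12 + 0.39) = min(1, 0.51) = 0.51
~w ∨ (y ⊕ x) = max(0.99, 0.51) = 0.99
~0 = 1 − 0.00 = 1.00
~0 ∨ x = max(1.00, 0.39) = 1.00
(~0 ∨ x) ⊕ x = min(1, 1.00 + 0.39) = min(1, 1.39) = 1.00
~((~0 ∨ x) ⊕ x) = 1 − 1.00 = 0.00
(~w ∨ (y ⊕ x)) → ~((~0 ∨ x) ⊕ x) = min(1, 1 − 0.99 + 0.00) = min(1, 0.01) = 0.01
~((~w ∨ (y ⊕ x)) → ~((~0 ∨ x) ⊕ x)) = 1 − 0.01 = 0.99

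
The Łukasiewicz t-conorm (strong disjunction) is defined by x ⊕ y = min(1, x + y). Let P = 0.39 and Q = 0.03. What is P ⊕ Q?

0.42

P ⊕ Q = min(1, 0.39 + 0.03) = min(1, 0.42) = 0.42
For comparison, the Gödel t-conorm max(x, y) would give 0.39.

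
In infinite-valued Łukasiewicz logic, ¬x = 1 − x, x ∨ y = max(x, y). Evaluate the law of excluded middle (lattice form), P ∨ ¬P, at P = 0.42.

¬P = 1 − 0.42 = 0.58
P ∨ ¬P = max(0.42, 0.58) = 0.58
(The value 0.58 < 1 shows this instance is not satisfied; not a Ł∞-tautology — its value is max(a, 1−a).)

0.58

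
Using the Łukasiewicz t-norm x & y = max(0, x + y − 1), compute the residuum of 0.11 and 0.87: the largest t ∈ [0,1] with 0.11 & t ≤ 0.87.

1.00

The residuum of the Łukasiewicz t-norm gives the supremum: min(1, 1 − 0.11 + 0.87).
1 − 0.11 + 0.87 = 1.76, so t = min(1, 1.76) = 1.00.
Check: 0.11 & 1.00 = max(0, 0.11) = 0.11 ≤ 0.87.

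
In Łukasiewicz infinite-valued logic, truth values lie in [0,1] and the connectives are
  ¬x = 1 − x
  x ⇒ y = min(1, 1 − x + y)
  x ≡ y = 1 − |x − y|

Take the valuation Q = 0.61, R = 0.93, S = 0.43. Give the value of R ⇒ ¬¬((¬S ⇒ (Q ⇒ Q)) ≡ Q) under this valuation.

0.68

¬S = 1 − 0.43 = 0.57
Q ⇒ Q = min(1, 1 − 0.61 + 0.61) = min(1, 1.00) = 1.00
¬S ⇒ (Q ⇒ Q) = min(1, 1 − 0.57 + 1.00) = min(1, 1.43) = 1.00
(¬S ⇒ (Q ⇒ Q)) ≡ Q = 1 − |1.00 − 0.61| = 1 − 0.39 = 0.61
¬((¬S ⇒ (Q ⇒ Q)) ≡ Q) = 1 − 0.61 = 0.39
¬¬((¬S ⇒ (Q ⇒ Q)) ≡ Q) = 1 − 0.39 = 0.61
R ⇒ ¬¬((¬S ⇒ (Q ⇒ Q)) ≡ Q) = min(1, 1 − 0.93 + 0.61) = min(1, 0.68) = 0.68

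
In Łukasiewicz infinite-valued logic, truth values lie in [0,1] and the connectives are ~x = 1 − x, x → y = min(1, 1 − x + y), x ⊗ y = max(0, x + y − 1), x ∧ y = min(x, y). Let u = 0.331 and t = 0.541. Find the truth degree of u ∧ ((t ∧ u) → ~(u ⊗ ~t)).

0.331

t ∧ u = min(0.541, 0.331) = 0.331
~t = 1 − 0.541 = 0.459
u ⊗ ~t = max(0, 0.331 + 0.459 − 1) = max(0, -0.210) = 0.000
~(u ⊗ ~t) = 1 − 0.000 = 1.000
(t ∧ u) → ~(u ⊗ ~t) = min(1, 1 − 0.331 + 1.000) = min(1, 1.669) = 1.000
u ∧ ((t ∧ u) → ~(u ⊗ ~t)) = min(0.331, 1.000) = 0.331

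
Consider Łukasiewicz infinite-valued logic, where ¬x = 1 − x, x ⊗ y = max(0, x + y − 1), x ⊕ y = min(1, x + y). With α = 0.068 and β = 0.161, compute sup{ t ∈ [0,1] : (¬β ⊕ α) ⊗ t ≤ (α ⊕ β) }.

¬β = 1 − 0.161 = 0.839
¬β ⊕ α = min(1, 0.839 + 0.068) = min(1, 0.907) = 0.907
So the left factor is ¬β ⊕ α = 0.907.
α ⊕ β = min(1, 0.068 + 0.161) = min(1, 0.229) = 0.229
So the right-hand bound is α ⊕ β = 0.229.
The residuum of the Łukasiewicz t-norm gives the supremum: min(1, 1 − 0.907 + 0.229).
1 − 0.907 + 0.229 = 0.322, so t = min(1, 0.322) = 0.322.
Check: 0.907 ⊗ 0.322 = max(0, 0.229) = 0.229 ≤ 0.229.

0.322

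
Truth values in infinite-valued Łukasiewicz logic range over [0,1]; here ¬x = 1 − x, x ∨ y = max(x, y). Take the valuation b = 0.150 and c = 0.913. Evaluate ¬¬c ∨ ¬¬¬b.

¬c = 1 − 0.913 = 0.087
¬¬c = 1 − 0.087 = 0.913
¬b = 1 − 0.150 = 0.850
¬¬b = 1 − 0.850 = 0.150
¬¬¬b = 1 − 0.150 = 0.850
¬¬c ∨ ¬¬¬b = max(0.913, 0.850) = 0.913

0.913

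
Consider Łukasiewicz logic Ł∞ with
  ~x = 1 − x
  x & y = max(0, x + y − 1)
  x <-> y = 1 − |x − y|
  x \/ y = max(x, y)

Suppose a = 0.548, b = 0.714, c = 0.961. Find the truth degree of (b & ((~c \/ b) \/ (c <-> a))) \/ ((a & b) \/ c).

0.961

~c = 1 − 0.961 = 0.039
~c \/ b = max(0.039, 0.714) = 0.714
c <-> a = 1 − |0.961 − 0.548| = 1 − 0.413 = 0.587
(~c \/ b) \/ (c <-> a) = max(0.714, 0.587) = 0.714
b & ((~c \/ b) \/ (c <-> a)) = max(0, 0.714 + 0.714 − 1) = max(0, 0.428) = 0.428
a & b = max(0, 0.548 + 0.714 − 1) = max(0, 0.262) = 0.262
(a & b) \/ c = max(0.262, 0.961) = 0.961
(b & ((~c \/ b) \/ (c <-> a))) \/ ((a & b) \/ c) = max(0.428, 0.961) = 0.961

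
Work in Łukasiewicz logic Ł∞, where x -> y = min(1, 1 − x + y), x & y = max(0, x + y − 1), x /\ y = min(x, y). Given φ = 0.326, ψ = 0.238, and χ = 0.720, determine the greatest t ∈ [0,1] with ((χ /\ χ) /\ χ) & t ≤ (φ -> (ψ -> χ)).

1.000

χ /\ χ = min(0.720, 0.720) = 0.720
(χ /\ χ) /\ χ = min(0.720, 0.720) = 0.720
So the left factor is (χ /\ χ) /\ χ = 0.720.
ψ -> χ = min(1, 1 − 0.238 + 0.720) = min(1, 1.482) = 1.000
φ -> (ψ -> χ) = min(1, 1 − 0.326 + 1.000) = min(1, 1.674) = 1.000
So the right-hand bound is φ -> (ψ -> χ) = 1.000.
The residuum of the Łukasiewicz t-norm gives the supremum: min(1, 1 − 0.720 + 1.000).
1 − 0.720 + 1.000 = 1.280, so t = min(1, 1.280) = 1.000.
Check: 0.720 & 1.000 = max(0, 0.720) = 0.720 ≤ 1.000.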